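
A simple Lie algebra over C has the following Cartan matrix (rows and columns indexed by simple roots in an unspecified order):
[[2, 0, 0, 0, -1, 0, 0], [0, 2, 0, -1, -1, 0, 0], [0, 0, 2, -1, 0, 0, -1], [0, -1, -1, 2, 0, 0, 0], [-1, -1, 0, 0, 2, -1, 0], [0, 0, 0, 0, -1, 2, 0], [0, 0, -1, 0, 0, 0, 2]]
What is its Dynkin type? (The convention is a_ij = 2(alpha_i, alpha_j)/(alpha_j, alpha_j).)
The matrix has rank 7 with 2's on the diagonal. Reading the off-diagonal entries as Dynkin edges (a single edge where a_ij = a_ji = -1; a double or triple edge where a_ij * a_ji = 2 or 3), the diagram is a chain of 5 nodes with a fork of two nodes at one end (D_7). One simple-root ordering that puts it in standard form is (alpha_7, alpha_3, alpha_4, alpha_2, alpha_5, alpha_1, alpha_6). So the algebra is type D_7, i.e. so(14).

D_7 (so(14))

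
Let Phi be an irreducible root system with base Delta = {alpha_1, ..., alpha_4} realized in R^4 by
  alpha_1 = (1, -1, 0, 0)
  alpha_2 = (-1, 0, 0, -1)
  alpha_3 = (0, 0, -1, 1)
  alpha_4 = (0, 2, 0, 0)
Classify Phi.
Compute the Cartan integers a_ij = 2(alpha_i, alpha_j)/(alpha_j, alpha_j); the resulting 4x4 Cartan matrix is
[[2, -1, 0, -1], [-1, 2, -1, 0], [0, -1, 2, 0], [-2, 0, 0, 2]].
The roots have two lengths (squared-length ratio 2:1); the short ones are alpha_{1,2,3}. The associated Dynkin diagram is a chain of 4 nodes with a double edge at one end; the terminal node there is the unique long simple root (C_4), so the type is C_4 (the algebra sp(8)).

type C_4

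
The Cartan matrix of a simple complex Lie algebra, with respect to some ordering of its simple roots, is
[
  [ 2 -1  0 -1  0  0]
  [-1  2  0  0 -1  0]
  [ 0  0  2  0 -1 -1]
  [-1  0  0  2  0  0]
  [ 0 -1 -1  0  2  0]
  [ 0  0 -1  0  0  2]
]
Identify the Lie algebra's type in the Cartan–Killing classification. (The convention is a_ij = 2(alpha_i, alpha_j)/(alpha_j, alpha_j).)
The matrix has rank 6 with 2's on the diagonal. Reading the off-diagonal entries as Dynkin edges (a single edge where a_ij = a_ji = -1; a double or triple edge where a_ij * a_ji = 2 or 3), the diagram is a chain of 6 nodes with single edges (A_6). One simple-root ordering that puts it in standard form is (alpha_4, alpha_1, alpha_2, alpha_5, alpha_3, alpha_6). So the algebra is type A_6, i.e. sl(7).

type A_6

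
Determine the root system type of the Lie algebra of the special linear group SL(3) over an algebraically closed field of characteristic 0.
This is sl(3), which has dimension 3^2 - 1 = 8 and rank 3 - 1 = 2 (a Cartan subalgebra is the diagonal traceless matrices). In the classification of classical Lie algebras, the special linear algebra sl(n+1) has type A_n; here n = 2, so the Dynkin diagram is a chain of 2 nodes with single edges (A_2). Hence the type is A_2.

type A_2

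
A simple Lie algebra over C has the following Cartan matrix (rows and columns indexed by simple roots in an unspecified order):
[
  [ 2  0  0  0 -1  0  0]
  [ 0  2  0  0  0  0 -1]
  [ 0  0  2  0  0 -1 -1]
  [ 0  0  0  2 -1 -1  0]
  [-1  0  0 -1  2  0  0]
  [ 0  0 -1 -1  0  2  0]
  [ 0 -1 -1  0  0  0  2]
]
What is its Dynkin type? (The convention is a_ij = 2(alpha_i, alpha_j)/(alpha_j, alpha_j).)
The matrix has rank 7 with 2's on the diagonal. Reading the off-diagonal entries as Dynkin edges (a single edge where a_ij = a_ji = -1; a double or triple edge where a_ij * a_ji = 2 or 3), the diagram is a chain of 7 nodes with single edges (A_7). One simple-root ordering that puts it in standard form is (alpha_2, alpha_7, alpha_3, alpha_6, alpha_4, alpha_5, alpha_1). So the algebra is type A_7, i.e. sl(8).

A_7 (sl(8))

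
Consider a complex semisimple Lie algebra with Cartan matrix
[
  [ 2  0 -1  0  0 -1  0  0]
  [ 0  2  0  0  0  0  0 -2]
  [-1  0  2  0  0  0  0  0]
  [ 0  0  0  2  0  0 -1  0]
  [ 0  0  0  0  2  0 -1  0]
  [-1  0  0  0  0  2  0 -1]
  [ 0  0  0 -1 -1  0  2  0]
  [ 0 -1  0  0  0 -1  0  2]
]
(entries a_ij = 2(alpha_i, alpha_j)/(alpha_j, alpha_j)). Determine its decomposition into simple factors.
The diagram associated to this matrix has two connected components: the simple roots {alpha_4, alpha_5, alpha_7} form a chain of 3 nodes with single edges (A_3), and {alpha_1, alpha_2, alpha_3, alpha_6, alpha_8} form a chain of 5 nodes with a double edge at one end; the terminal node there is the unique long simple root (C_5). A semisimple Lie algebra decomposes uniquely as the direct sum of simple ideals, one per connected component of its Dynkin diagram, so g ≅ A_3 ⊕ C_5 (dimension 15 + 55 = 70).

type A_3 ⊕ type C_5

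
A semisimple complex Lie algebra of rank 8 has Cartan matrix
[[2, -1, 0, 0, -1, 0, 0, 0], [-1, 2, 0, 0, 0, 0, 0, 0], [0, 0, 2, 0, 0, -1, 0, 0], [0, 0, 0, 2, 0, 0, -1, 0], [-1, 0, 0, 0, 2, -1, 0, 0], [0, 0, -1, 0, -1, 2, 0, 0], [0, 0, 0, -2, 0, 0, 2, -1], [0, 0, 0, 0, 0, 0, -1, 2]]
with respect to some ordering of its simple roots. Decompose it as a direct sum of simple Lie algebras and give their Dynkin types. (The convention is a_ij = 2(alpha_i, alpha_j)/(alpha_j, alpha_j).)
A_5 + B_3

The diagram associated to this matrix has two connected components: the simple roots {alpha_1, alpha_2, alpha_3, alpha_5, alpha_6} form a chain of 5 nodes with single edges (A_5), and {alpha_4, alpha_7, alpha_8} form a chain of 3 nodes with a double edge at one end; the terminal node there is the unique short simple root (B_3). A semisimple Lie algebra decomposes uniquely as the direct sum of simple ideals, one per connected component of its Dynkin diagram, so g ≅ A_5 ⊕ B_3 (dimension 35 + 21 = 56).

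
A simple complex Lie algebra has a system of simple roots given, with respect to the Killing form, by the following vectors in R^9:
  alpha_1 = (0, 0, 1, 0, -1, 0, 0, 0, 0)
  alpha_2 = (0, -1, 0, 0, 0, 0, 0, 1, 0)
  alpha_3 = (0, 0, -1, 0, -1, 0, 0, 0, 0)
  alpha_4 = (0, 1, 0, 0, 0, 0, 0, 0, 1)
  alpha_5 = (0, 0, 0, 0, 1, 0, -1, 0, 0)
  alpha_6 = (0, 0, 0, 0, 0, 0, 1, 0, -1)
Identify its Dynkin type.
Compute the Cartan integers a_ij = 2(alpha_i, alpha_j)/(alpha_j, alpha_j); the resulting 6x6 Cartan matrix is
[[2, 0, 0, 0, -1, 0], [0, 2, 0, -1, 0, 0], [0, 0, 2, 0, -1, 0], [0, -1, 0, 2, 0, -1], [-1, 0, -1, 0, 2, -1], [0, 0, 0, -1, -1, 2]].
All simple roots have the same length, so the diagram is simply laced. The associated Dynkin diagram is a chain of 4 nodes with a fork of two nodes at one end (D_6), so the type is D_6 (the algebra so(12)).

D6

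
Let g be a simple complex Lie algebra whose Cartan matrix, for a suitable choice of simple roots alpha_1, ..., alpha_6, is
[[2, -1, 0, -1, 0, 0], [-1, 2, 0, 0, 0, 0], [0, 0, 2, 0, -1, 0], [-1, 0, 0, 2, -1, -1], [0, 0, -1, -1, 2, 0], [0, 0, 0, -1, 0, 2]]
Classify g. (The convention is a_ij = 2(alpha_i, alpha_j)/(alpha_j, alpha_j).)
The matrix has rank 6 with 2's on the diagonal. Reading the off-diagonal entries as Dynkin edges (a single edge where a_ij = a_ji = -1; a double or triple edge where a_ij * a_ji = 2 or 3), the diagram is a chain of 5 nodes with one extra node attached to the third node from one end (E_6). One simple-root ordering that puts it in standard form is (alpha_3, alpha_6, alpha_5, alpha_4, alpha_1, alpha_2). So the algebra is type E_6.

type E_6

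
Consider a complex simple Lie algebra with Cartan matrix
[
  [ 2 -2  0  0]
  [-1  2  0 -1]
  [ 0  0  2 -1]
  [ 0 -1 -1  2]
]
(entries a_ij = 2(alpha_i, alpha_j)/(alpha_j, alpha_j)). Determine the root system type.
C4

The matrix has rank 4 with 2's on the diagonal. Reading the off-diagonal entries as Dynkin edges (a single edge where a_ij = a_ji = -1; a double or triple edge where a_ij * a_ji = 2 or 3), the diagram is a chain of 4 nodes with a double edge at one end; the terminal node there is the unique long simple root (C_4). One simple-root ordering that puts it in standard form is (alpha_3, alpha_4, alpha_2, alpha_1). So the algebra is type C_4, i.e. sp(8).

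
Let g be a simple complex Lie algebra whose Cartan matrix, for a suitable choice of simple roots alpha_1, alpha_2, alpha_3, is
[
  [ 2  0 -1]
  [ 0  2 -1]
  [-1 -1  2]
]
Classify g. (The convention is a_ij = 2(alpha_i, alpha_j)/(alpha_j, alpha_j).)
A3

The matrix has rank 3 with 2's on the diagonal. Reading the off-diagonal entries as Dynkin edges (a single edge where a_ij = a_ji = -1; a double or triple edge where a_ij * a_ji = 2 or 3), the diagram is a chain of 3 nodes with single edges (A_3). One simple-root ordering that puts it in standard form is (alpha_2, alpha_3, alpha_1). So the algebra is type A_3, i.e. sl(4).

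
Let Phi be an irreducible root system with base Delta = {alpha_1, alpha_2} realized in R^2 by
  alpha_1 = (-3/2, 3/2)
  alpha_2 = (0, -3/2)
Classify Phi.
Compute the Cartan integers a_ij = 2(alpha_i, alpha_j)/(alpha_j, alpha_j); the resulting 2x2 Cartan matrix is
[[2, -2], [-1, 2]].
The roots have two lengths (squared-length ratio 2:1); the short ones are alpha_{2}. The associated Dynkin diagram is a chain of 2 nodes with a double edge at one end; the terminal node there is the unique short simple root (B_2), so the type is B_2 (the algebra so(5)).

type B_2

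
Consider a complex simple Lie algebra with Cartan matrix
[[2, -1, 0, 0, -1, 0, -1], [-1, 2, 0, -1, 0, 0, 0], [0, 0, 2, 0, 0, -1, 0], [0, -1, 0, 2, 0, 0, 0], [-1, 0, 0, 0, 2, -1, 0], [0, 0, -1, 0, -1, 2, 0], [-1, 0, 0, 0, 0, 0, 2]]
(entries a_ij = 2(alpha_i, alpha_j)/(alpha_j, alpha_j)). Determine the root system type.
E7

The matrix has rank 7 with 2's on the diagonal. Reading the off-diagonal entries as Dynkin edges (a single edge where a_ij = a_ji = -1; a double or triple edge where a_ij * a_ji = 2 or 3), the diagram is a chain of 6 nodes with one extra node attached to the third node from one end (E_7). One simple-root ordering that puts it in standard form is (alpha_4, alpha_7, alpha_2, alpha_1, alpha_5, alpha_6, alpha_3). So the algebra is type E_7.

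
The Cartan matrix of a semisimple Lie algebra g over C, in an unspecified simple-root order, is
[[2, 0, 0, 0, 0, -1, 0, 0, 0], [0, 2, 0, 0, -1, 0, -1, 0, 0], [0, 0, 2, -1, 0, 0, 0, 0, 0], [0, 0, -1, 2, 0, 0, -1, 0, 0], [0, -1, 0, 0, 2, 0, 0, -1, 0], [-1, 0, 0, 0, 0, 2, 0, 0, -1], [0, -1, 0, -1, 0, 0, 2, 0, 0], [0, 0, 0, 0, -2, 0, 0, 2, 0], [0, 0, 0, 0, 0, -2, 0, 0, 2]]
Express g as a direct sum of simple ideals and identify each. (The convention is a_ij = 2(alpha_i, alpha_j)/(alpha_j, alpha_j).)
C_3 (sp(6)) ⊕ C_6 (sp(12))

The diagram associated to this matrix has two connected components: the simple roots {alpha_1, alpha_6, alpha_9} form a chain of 3 nodes with a double edge at one end; the terminal node there is the unique long simple root (C_3), and {alpha_2, alpha_3, alpha_4, alpha_5, alpha_7, alpha_8} form a chain of 6 nodes with a double edge at one end; the terminal node there is the unique long simple root (C_6). A semisimple Lie algebra decomposes uniquely as the direct sum of simple ideals, one per connected component of its Dynkin diagram, so g ≅ C_3 ⊕ C_6 (dimension 21 + 78 = 99).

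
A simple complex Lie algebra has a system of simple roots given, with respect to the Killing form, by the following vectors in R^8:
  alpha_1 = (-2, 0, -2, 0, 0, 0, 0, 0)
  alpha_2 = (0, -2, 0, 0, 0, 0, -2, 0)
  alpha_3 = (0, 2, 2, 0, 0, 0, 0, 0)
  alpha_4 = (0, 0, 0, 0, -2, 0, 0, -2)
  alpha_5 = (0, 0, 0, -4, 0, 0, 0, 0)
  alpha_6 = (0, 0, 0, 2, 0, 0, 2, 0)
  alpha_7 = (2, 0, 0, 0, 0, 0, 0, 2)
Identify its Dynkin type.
C_7 (sp(14))

Compute the Cartan integers a_ij = 2(alpha_i, alpha_j)/(alpha_j, alpha_j); the resulting 7x7 Cartan matrix is
[[2, 0, -1, 0, 0, 0, -1], [0, 2, -1, 0, 0, -1, 0], [-1, -1, 2, 0, 0, 0, 0], [0, 0, 0, 2, 0, 0, -1], [0, 0, 0, 0, 2, -2, 0], [0, -1, 0, 0, -1, 2, 0], [-1, 0, 0, -1, 0, 0, 2]].
The roots have two lengths (squared-length ratio 2:1); the short ones are alpha_{1,2,3,4,6,7}. The associated Dynkin diagram is a chain of 7 nodes with a double edge at one end; the terminal node there is the unique long simple root (C_7), so the type is C_7 (the algebra sp(14)).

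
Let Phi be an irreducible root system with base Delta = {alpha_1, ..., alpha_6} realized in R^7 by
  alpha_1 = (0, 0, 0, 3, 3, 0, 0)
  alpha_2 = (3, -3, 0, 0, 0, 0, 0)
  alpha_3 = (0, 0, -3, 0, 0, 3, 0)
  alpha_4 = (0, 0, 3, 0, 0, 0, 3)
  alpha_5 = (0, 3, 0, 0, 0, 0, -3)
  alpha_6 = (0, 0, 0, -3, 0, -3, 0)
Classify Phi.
Compute the Cartan integers a_ij = 2(alpha_i, alpha_j)/(alpha_j, alpha_j); the resulting 6x6 Cartan matrix is
[[2, 0, 0, 0, 0, -1], [0, 2, 0, 0, -1, 0], [0, 0, 2, -1, 0, -1], [0, 0, -1, 2, -1, 0], [0, -1, 0, -1, 2, 0], [-1, 0, -1, 0, 0, 2]].
All simple roots have the same length, so the diagram is simply laced. The associated Dynkin diagram is a chain of 6 nodes with single edges (A_6), so the type is A_6 (the algebra sl(7)).

A6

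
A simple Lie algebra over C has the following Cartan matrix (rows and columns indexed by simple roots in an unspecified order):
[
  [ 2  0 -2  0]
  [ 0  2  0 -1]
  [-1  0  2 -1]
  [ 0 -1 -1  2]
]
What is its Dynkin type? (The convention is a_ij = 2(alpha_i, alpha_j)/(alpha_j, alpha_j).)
The matrix has rank 4 with 2's on the diagonal. Reading the off-diagonal entries as Dynkin edges (a single edge where a_ij = a_ji = -1; a double or triple edge where a_ij * a_ji = 2 or 3), the diagram is a chain of 4 nodes with a double edge at one end; the terminal node there is the unique long simple root (C_4). One simple-root ordering that puts it in standard form is (alpha_2, alpha_4, alpha_3, alpha_1). So the algebra is type C_4, i.e. sp(8).

C_4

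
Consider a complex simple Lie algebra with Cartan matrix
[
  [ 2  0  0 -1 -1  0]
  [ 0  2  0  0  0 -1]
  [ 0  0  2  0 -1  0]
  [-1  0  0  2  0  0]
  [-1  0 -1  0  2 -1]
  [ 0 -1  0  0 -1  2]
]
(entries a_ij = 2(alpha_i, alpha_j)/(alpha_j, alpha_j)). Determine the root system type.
E_6

The matrix has rank 6 with 2's on the diagonal. Reading the off-diagonal entries as Dynkin edges (a single edge where a_ij = a_ji = -1; a double or triple edge where a_ij * a_ji = 2 or 3), the diagram is a chain of 5 nodes with one extra node attached to the third node from one end (E_6). One simple-root ordering that puts it in standard form is (alpha_2, alpha_3, alpha_6, alpha_5, alpha_1, alpha_4). So the algebra is type E_6.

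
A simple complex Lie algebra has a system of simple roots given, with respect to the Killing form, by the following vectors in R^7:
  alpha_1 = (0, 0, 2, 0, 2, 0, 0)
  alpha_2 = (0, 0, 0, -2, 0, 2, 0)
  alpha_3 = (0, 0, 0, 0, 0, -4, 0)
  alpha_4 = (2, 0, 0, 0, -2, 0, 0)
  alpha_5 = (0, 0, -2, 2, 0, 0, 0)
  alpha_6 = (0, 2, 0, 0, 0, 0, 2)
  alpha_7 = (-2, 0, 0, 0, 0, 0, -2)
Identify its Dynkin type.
Compute the Cartan integers a_ij = 2(alpha_i, alpha_j)/(alpha_j, alpha_j); the resulting 7x7 Cartan matrix is
[[2, 0, 0, -1, -1, 0, 0], [0, 2, -1, 0, -1, 0, 0], [0, -2, 2, 0, 0, 0, 0], [-1, 0, 0, 2, 0, 0, -1], [-1, -1, 0, 0, 2, 0, 0], [0, 0, 0, 0, 0, 2, -1], [0, 0, 0, -1, 0, -1, 2]].
The roots have two lengths (squared-length ratio 2:1); the short ones are alpha_{1,2,4,5,6,7}. The associated Dynkin diagram is a chain of 7 nodes with a double edge at one end; the terminal node there is the unique long simple root (C_7), so the type is C_7 (the algebra sp(14)).

C_7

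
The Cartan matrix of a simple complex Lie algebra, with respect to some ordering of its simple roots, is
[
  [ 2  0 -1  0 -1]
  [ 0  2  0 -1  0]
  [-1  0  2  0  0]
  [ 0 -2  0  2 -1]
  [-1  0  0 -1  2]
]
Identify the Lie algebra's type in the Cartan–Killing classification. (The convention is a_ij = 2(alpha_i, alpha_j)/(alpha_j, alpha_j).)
The matrix has rank 5 with 2's on the diagonal. Reading the off-diagonal entries as Dynkin edges (a single edge where a_ij = a_ji = -1; a double or triple edge where a_ij * a_ji = 2 or 3), the diagram is a chain of 5 nodes with a double edge at one end; the terminal node there is the unique short simple root (B_5). One simple-root ordering that puts it in standard form is (alpha_3, alpha_1, alpha_5, alpha_4, alpha_2). So the algebra is type B_5, i.e. so(11).

B5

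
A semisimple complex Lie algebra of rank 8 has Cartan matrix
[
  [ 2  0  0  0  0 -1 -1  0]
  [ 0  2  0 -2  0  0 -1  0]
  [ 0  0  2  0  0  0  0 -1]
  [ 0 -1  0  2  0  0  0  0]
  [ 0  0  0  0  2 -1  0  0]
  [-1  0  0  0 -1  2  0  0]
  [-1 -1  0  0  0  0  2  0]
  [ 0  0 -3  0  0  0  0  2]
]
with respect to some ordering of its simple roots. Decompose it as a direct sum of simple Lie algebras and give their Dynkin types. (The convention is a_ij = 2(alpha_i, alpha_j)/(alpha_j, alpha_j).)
B6 + G2

The diagram associated to this matrix has two connected components: the simple roots {alpha_1, alpha_2, alpha_4, alpha_5, alpha_6, alpha_7} form a chain of 6 nodes with a double edge at one end; the terminal node there is the unique short simple root (B_6), and {alpha_3, alpha_8} form two nodes joined by a triple edge (G_2). A semisimple Lie algebra decomposes uniquely as the direct sum of simple ideals, one per connected component of its Dynkin diagram, so g ≅ B_6 ⊕ G_2 (dimension 78 + 14 = 92).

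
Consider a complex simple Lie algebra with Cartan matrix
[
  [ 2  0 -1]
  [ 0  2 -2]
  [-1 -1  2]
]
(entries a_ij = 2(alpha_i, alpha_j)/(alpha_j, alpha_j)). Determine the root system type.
The matrix has rank 3 with 2's on the diagonal. Reading the off-diagonal entries as Dynkin edges (a single edge where a_ij = a_ji = -1; a double or triple edge where a_ij * a_ji = 2 or 3), the diagram is a chain of 3 nodes with a double edge at one end; the terminal node there is the unique long simple root (C_3). One simple-root ordering that puts it in standard form is (alpha_1, alpha_3, alpha_2). So the algebra is type C_3, i.e. sp(6).

C_3 (sp(6))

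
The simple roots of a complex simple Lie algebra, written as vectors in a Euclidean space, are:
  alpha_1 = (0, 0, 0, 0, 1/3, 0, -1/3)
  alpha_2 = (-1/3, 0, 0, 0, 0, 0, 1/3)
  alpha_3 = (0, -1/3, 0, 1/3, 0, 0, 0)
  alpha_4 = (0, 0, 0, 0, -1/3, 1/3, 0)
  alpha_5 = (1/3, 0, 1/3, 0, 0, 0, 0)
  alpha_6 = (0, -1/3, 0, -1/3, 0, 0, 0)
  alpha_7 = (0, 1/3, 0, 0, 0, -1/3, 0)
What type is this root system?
Compute the Cartan integers a_ij = 2(alpha_i, alpha_j)/(alpha_j, alpha_j); the resulting 7x7 Cartan matrix is
[[2, -1, 0, -1, 0, 0, 0], [-1, 2, 0, 0, -1, 0, 0], [0, 0, 2, 0, 0, 0, -1], [-1, 0, 0, 2, 0, 0, -1], [0, -1, 0, 0, 2, 0, 0], [0, 0, 0, 0, 0, 2, -1], [0, 0, -1, -1, 0, -1, 2]].
All simple roots have the same length, so the diagram is simply laced. The associated Dynkin diagram is a chain of 5 nodes with a fork of two nodes at one end (D_7), so the type is D_7 (the algebra so(14)).

D_7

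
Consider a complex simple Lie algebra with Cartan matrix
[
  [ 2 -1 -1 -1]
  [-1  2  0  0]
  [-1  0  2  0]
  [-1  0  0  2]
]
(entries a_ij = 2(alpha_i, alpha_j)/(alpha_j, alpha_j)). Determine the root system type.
D_4 (so(8))

The matrix has rank 4 with 2's on the diagonal. Reading the off-diagonal entries as Dynkin edges (a single edge where a_ij = a_ji = -1; a double or triple edge where a_ij * a_ji = 2 or 3), the diagram is a chain of 2 nodes with a fork of two nodes at one end (D_4). One simple-root ordering that puts it in standard form is (alpha_2, alpha_1, alpha_4, alpha_3). So the algebra is type D_4, i.e. so(8).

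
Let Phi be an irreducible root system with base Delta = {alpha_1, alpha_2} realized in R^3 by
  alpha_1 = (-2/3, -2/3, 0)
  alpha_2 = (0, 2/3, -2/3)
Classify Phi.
A_2

Compute the Cartan integers a_ij = 2(alpha_i, alpha_j)/(alpha_j, alpha_j); the resulting 2x2 Cartan matrix is
[[2, -1], [-1, 2]].
All simple roots have the same length, so the diagram is simply laced. The associated Dynkin diagram is a chain of 2 nodes with single edges (A_2), so the type is A_2 (the algebra sl(3)).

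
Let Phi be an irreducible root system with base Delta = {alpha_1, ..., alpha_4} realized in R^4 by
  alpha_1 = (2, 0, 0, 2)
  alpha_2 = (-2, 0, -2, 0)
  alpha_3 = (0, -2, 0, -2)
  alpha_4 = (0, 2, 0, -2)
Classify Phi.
D_4 (so(8))

Compute the Cartan integers a_ij = 2(alpha_i, alpha_j)/(alpha_j, alpha_j); the resulting 4x4 Cartan matrix is
[[2, -1, -1, -1], [-1, 2, 0, 0], [-1, 0, 2, 0], [-1, 0, 0, 2]].
All simple roots have the same length, so the diagram is simply laced. The associated Dynkin diagram is a chain of 2 nodes with a fork of two nodes at one end (D_4), so the type is D_4 (the algebra so(8)).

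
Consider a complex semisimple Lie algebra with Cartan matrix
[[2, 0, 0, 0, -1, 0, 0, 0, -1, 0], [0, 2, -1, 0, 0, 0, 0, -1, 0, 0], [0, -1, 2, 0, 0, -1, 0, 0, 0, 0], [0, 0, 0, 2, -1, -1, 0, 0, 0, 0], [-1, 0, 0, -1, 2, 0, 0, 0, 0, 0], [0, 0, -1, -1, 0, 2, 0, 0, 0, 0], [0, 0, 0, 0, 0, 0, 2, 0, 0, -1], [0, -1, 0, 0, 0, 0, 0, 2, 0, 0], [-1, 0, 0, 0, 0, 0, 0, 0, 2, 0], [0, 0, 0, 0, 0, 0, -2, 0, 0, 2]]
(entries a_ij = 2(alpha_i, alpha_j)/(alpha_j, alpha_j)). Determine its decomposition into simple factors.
The diagram associated to this matrix has two connected components: the simple roots {alpha_1, alpha_2, alpha_3, alpha_4, alpha_5, alpha_6, alpha_8, alpha_9} form a chain of 8 nodes with single edges (A_8), and {alpha_7, alpha_10} form a chain of 2 nodes with a double edge at one end; the terminal node there is the unique short simple root (B_2). A semisimple Lie algebra decomposes uniquely as the direct sum of simple ideals, one per connected component of its Dynkin diagram, so g ≅ A_8 ⊕ B_2 (dimension 80 + 10 = 90).

A8 + B2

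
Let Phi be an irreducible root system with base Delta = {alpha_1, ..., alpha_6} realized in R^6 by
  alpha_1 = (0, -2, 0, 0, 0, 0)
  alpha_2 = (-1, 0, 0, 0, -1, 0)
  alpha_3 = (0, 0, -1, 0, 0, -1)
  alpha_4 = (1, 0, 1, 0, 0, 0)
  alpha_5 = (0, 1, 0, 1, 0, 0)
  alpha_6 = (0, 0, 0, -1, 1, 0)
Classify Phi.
Compute the Cartan integers a_ij = 2(alpha_i, alpha_j)/(alpha_j, alpha_j); the resulting 6x6 Cartan matrix is
[[2, 0, 0, 0, -2, 0], [0, 2, 0, -1, 0, -1], [0, 0, 2, -1, 0, 0], [0, -1, -1, 2, 0, 0], [-1, 0, 0, 0, 2, -1], [0, -1, 0, 0, -1, 2]].
The roots have two lengths (squared-length ratio 2:1); the short ones are alpha_{2,3,4,5,6}. The associated Dynkin diagram is a chain of 6 nodes with a double edge at one end; the terminal node there is the unique long simple root (C_6), so the type is C_6 (the algebra sp(12)).

C6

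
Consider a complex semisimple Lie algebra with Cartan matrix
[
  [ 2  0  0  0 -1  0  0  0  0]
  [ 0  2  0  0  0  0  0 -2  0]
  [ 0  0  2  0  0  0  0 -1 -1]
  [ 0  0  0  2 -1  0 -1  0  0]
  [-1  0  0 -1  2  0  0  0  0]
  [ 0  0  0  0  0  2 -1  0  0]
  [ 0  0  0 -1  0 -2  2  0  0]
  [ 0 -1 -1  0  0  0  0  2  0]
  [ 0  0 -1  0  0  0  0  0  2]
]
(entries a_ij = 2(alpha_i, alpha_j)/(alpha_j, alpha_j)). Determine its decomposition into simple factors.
The diagram associated to this matrix has two connected components: the simple roots {alpha_1, alpha_4, alpha_5, alpha_6, alpha_7} form a chain of 5 nodes with a double edge at one end; the terminal node there is the unique short simple root (B_5), and {alpha_2, alpha_3, alpha_8, alpha_9} form a chain of 4 nodes with a double edge at one end; the terminal node there is the unique long simple root (C_4). A semisimple Lie algebra decomposes uniquely as the direct sum of simple ideals, one per connected component of its Dynkin diagram, so g ≅ B_5 ⊕ C_4 (dimension 55 + 36 = 91).

type B_5 ⊕ type C_4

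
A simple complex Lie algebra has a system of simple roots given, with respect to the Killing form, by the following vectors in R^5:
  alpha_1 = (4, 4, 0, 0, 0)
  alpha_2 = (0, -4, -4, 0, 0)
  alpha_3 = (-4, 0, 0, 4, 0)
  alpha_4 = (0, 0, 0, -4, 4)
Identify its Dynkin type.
A4

Compute the Cartan integers a_ij = 2(alpha_i, alpha_j)/(alpha_j, alpha_j); the resulting 4x4 Cartan matrix is
[[2, -1, -1, 0], [-1, 2, 0, 0], [-1, 0, 2, -1], [0, 0, -1, 2]].
All simple roots have the same length, so the diagram is simply laced. The associated Dynkin diagram is a chain of 4 nodes with single edges (A_4), so the type is A_4 (the algebra sl(5)).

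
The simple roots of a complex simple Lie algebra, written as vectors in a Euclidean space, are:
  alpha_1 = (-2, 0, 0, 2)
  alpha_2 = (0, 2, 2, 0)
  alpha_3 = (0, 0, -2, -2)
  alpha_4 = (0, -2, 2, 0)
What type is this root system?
Compute the Cartan integers a_ij = 2(alpha_i, alpha_j)/(alpha_j, alpha_j); the resulting 4x4 Cartan matrix is
[[2, 0, -1, 0], [0, 2, -1, 0], [-1, -1, 2, -1], [0, 0, -1, 2]].
All simple roots have the same length, so the diagram is simply laced. The associated Dynkin diagram is a chain of 2 nodes with a fork of two nodes at one end (D_4), so the type is D_4 (the algebra so(8)).

D_4 (so(8))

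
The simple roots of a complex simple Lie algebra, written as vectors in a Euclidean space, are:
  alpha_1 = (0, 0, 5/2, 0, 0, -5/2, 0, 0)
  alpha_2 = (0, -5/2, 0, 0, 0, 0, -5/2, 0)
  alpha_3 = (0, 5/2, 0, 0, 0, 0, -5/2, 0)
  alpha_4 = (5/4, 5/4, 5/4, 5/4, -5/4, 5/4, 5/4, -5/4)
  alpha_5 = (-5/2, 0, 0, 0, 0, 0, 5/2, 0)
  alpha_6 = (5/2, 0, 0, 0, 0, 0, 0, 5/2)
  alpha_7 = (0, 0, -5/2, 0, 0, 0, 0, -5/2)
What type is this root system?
E_7

Compute the Cartan integers a_ij = 2(alpha_i, alpha_j)/(alpha_j, alpha_j); the resulting 7x7 Cartan matrix is
[[2, 0, 0, 0, 0, 0, -1], [0, 2, 0, -1, -1, 0, 0], [0, 0, 2, 0, -1, 0, 0], [0, -1, 0, 2, 0, 0, 0], [0, -1, -1, 0, 2, -1, 0], [0, 0, 0, 0, -1, 2, -1], [-1, 0, 0, 0, 0, -1, 2]].
All simple roots have the same length, so the diagram is simply laced. The associated Dynkin diagram is a chain of 6 nodes with one extra node attached to the third node from one end (E_7), so the type is E_7.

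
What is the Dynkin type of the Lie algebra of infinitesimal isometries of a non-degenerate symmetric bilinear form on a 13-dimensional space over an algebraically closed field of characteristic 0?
This is so(13) with 13 odd, which has dimension 13(13-1)/2 = 78 and rank (13-1)/2 = 6. In the classification of classical Lie algebras, the orthogonal algebra so(2n+1) in an odd number of variables has type B_n; here n = 6, so the Dynkin diagram is a chain of 6 nodes with a double edge at one end; the terminal node there is the unique short simple root (B_6). Hence the type is B_6.

B6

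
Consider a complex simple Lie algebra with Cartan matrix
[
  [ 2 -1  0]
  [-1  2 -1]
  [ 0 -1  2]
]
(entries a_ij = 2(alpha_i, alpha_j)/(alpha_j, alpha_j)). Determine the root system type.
A3

The matrix has rank 3 with 2's on the diagonal. Reading the off-diagonal entries as Dynkin edges (a single edge where a_ij = a_ji = -1; a double or triple edge where a_ij * a_ji = 2 or 3), the diagram is a chain of 3 nodes with single edges (A_3). One simple-root ordering that puts it in standard form is (alpha_3, alpha_2, alpha_1). So the algebra is type A_3, i.e. sl(4).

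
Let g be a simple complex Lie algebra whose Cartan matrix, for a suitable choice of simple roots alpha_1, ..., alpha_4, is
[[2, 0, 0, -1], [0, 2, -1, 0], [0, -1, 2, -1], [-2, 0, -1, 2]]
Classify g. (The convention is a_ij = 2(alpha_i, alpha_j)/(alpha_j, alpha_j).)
B_4 (so(9))

The matrix has rank 4 with 2's on the diagonal. Reading the off-diagonal entries as Dynkin edges (a single edge where a_ij = a_ji = -1; a double or triple edge where a_ij * a_ji = 2 or 3), the diagram is a chain of 4 nodes with a double edge at one end; the terminal node there is the unique short simple root (B_4). One simple-root ordering that puts it in standard form is (alpha_2, alpha_3, alpha_4, alpha_1). So the algebra is type B_4, i.e. so(9).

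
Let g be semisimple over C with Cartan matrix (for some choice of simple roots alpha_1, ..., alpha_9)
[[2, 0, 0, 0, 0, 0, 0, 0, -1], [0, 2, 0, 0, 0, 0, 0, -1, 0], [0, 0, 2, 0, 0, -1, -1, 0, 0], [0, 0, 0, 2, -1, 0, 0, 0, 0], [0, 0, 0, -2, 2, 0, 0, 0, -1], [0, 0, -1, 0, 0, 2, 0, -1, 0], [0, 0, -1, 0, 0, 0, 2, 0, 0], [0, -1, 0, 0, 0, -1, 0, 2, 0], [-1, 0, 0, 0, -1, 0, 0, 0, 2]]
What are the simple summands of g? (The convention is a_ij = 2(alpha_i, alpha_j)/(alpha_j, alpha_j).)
The diagram associated to this matrix has two connected components: the simple roots {alpha_2, alpha_3, alpha_6, alpha_7, alpha_8} form a chain of 5 nodes with single edges (A_5), and {alpha_1, alpha_4, alpha_5, alpha_9} form a chain of 4 nodes with a double edge at one end; the terminal node there is the unique short simple root (B_4). A semisimple Lie algebra decomposes uniquely as the direct sum of simple ideals, one per connected component of its Dynkin diagram, so g ≅ A_5 ⊕ B_4 (dimension 35 + 36 = 71).

A_5 (sl(6)) ⊕ B_4 (so(9))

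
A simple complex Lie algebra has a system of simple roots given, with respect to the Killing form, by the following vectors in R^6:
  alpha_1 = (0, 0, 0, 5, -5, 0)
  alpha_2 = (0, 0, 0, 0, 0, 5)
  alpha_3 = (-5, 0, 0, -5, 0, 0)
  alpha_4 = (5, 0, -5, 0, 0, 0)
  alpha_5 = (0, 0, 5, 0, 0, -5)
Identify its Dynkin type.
Compute the Cartan integers a_ij = 2(alpha_i, alpha_j)/(alpha_j, alpha_j); the resulting 5x5 Cartan matrix is
[[2, 0, -1, 0, 0], [0, 2, 0, 0, -1], [-1, 0, 2, -1, 0], [0, 0, -1, 2, -1], [0, -2, 0, -1, 2]].
The roots have two lengths (squared-length ratio 2:1); the short ones are alpha_{2}. The associated Dynkin diagram is a chain of 5 nodes with a double edge at one end; the terminal node there is the unique short simple root (B_5), so the type is B_5 (the algebra so(11)).

type B_5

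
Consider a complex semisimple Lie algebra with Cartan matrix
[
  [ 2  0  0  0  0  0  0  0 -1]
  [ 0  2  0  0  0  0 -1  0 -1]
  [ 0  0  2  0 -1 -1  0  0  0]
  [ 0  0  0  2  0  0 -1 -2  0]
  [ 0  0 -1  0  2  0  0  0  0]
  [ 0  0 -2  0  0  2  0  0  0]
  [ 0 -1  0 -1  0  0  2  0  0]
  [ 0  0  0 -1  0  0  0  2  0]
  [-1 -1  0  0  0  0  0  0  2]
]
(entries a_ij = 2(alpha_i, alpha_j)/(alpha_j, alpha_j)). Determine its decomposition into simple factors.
type B_6 + type C_3

The diagram associated to this matrix has two connected components: the simple roots {alpha_1, alpha_2, alpha_4, alpha_7, alpha_8, alpha_9} form a chain of 6 nodes with a double edge at one end; the terminal node there is the unique short simple root (B_6), and {alpha_3, alpha_5, alpha_6} form a chain of 3 nodes with a double edge at one end; the terminal node there is the unique long simple root (C_3). A semisimple Lie algebra decomposes uniquely as the direct sum of simple ideals, one per connected component of its Dynkin diagram, so g ≅ B_6 ⊕ C_3 (dimension 78 + 21 = 99).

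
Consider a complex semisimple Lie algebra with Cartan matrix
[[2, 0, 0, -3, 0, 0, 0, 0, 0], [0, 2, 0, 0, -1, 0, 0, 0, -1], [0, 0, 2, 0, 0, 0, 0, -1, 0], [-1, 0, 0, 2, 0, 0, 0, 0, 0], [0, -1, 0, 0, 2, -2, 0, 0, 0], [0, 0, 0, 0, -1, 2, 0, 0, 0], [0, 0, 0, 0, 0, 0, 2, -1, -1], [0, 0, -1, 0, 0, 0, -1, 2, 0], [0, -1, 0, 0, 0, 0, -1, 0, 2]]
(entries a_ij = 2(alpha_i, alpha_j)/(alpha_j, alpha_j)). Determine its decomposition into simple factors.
B7 + G2

The diagram associated to this matrix has two connected components: the simple roots {alpha_2, alpha_3, alpha_5, alpha_6, alpha_7, alpha_8, alpha_9} form a chain of 7 nodes with a double edge at one end; the terminal node there is the unique short simple root (B_7), and {alpha_1, alpha_4} form two nodes joined by a triple edge (G_2). A semisimple Lie algebra decomposes uniquely as the direct sum of simple ideals, one per connected component of its Dynkin diagram, so g ≅ B_7 ⊕ G_2 (dimension 105 + 14 = 119).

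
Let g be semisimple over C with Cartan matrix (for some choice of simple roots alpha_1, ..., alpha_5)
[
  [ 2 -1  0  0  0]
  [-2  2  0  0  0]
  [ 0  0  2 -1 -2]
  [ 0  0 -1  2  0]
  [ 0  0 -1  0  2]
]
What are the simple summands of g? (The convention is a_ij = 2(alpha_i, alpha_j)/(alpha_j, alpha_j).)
The diagram associated to this matrix has two connected components: the simple roots {alpha_1, alpha_2} form a chain of 2 nodes with a double edge at one end; the terminal node there is the unique short simple root (B_2), and {alpha_3, alpha_4, alpha_5} form a chain of 3 nodes with a double edge at one end; the terminal node there is the unique short simple root (B_3). A semisimple Lie algebra decomposes uniquely as the direct sum of simple ideals, one per connected component of its Dynkin diagram, so g ≅ B_2 ⊕ B_3 (dimension 10 + 21 = 31).

B_2 (so(5)) + B_3 (so(7))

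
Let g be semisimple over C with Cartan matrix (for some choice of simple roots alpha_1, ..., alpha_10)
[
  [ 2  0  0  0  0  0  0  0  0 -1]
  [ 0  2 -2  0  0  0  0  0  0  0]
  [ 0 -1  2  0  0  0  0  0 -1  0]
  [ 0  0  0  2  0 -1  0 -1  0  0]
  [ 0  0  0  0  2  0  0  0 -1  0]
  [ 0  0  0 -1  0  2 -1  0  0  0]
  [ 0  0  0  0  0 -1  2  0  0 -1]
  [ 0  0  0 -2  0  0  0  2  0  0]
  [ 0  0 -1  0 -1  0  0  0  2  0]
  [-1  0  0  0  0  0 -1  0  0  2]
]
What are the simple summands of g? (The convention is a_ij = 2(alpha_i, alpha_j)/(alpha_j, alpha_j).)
C4 ⊕ C6

The diagram associated to this matrix has two connected components: the simple roots {alpha_2, alpha_3, alpha_5, alpha_9} form a chain of 4 nodes with a double edge at one end; the terminal node there is the unique long simple root (C_4), and {alpha_1, alpha_4, alpha_6, alpha_7, alpha_8, alpha_10} form a chain of 6 nodes with a double edge at one end; the terminal node there is the unique long simple root (C_6). A semisimple Lie algebra decomposes uniquely as the direct sum of simple ideals, one per connected component of its Dynkin diagram, so g ≅ C_4 ⊕ C_6 (dimension 36 + 78 = 114).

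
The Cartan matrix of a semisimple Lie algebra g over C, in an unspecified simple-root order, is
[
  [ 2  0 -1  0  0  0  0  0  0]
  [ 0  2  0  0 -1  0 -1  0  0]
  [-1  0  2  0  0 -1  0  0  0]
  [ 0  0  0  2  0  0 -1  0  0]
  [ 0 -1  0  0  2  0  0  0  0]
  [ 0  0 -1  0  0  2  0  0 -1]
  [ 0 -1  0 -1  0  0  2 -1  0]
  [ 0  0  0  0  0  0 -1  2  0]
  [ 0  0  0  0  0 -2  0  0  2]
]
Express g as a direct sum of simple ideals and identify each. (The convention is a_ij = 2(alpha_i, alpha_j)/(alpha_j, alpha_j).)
C_4 + D_5

The diagram associated to this matrix has two connected components: the simple roots {alpha_1, alpha_3, alpha_6, alpha_9} form a chain of 4 nodes with a double edge at one end; the terminal node there is the unique long simple root (C_4), and {alpha_2, alpha_4, alpha_5, alpha_7, alpha_8} form a chain of 3 nodes with a fork of two nodes at one end (D_5). A semisimple Lie algebra decomposes uniquely as the direct sum of simple ideals, one per connected component of its Dynkin diagram, so g ≅ C_4 ⊕ D_5 (dimension 36 + 45 = 81).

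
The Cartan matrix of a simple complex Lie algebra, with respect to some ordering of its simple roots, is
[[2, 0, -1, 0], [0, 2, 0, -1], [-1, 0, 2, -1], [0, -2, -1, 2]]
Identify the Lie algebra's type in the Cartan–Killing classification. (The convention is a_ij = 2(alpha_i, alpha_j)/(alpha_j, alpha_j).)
The matrix has rank 4 with 2's on the diagonal. Reading the off-diagonal entries as Dynkin edges (a single edge where a_ij = a_ji = -1; a double or triple edge where a_ij * a_ji = 2 or 3), the diagram is a chain of 4 nodes with a double edge at one end; the terminal node there is the unique short simple root (B_4). One simple-root ordering that puts it in standard form is (alpha_1, alpha_3, alpha_4, alpha_2). So the algebra is type B_4, i.e. so(9).

type B_4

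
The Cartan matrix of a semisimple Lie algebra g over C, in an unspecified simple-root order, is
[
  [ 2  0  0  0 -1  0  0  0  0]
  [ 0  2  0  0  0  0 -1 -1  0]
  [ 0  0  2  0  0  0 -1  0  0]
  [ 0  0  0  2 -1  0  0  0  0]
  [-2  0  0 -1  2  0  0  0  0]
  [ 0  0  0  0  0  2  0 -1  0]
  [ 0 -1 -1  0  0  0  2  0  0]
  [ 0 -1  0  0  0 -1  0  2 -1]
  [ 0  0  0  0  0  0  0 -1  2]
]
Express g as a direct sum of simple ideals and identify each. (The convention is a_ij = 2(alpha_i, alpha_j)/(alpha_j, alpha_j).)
B3 ⊕ D6

The diagram associated to this matrix has two connected components: the simple roots {alpha_1, alpha_4, alpha_5} form a chain of 3 nodes with a double edge at one end; the terminal node there is the unique short simple root (B_3), and {alpha_2, alpha_3, alpha_6, alpha_7, alpha_8, alpha_9} form a chain of 4 nodes with a fork of two nodes at one end (D_6). A semisimple Lie algebra decomposes uniquely as the direct sum of simple ideals, one per connected component of its Dynkin diagram, so g ≅ B_3 ⊕ D_6 (dimension 21 + 66 = 87).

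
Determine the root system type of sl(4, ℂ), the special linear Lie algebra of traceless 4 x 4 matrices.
This is sl(4), which has dimension 4^2 - 1 = 15 and rank 4 - 1 = 3 (a Cartan subalgebra is the diagonal traceless matrices). In the classification of classical Lie algebras, the special linear algebra sl(n+1) has type A_n; here n = 3, so the Dynkin diagram is a chain of 3 nodes with single edges (A_3). Hence the type is A_3.

A_3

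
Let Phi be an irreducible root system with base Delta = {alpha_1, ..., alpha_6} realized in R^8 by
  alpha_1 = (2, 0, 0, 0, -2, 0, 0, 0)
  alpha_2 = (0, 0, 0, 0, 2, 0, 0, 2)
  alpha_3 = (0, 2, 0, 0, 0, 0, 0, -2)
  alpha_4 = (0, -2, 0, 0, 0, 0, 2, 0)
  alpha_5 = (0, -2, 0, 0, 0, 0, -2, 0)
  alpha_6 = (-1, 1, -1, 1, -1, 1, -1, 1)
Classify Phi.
Compute the Cartan integers a_ij = 2(alpha_i, alpha_j)/(alpha_j, alpha_j); the resulting 6x6 Cartan matrix is
[[2, -1, 0, 0, 0, 0], [-1, 2, -1, 0, 0, 0], [0, -1, 2, -1, -1, 0], [0, 0, -1, 2, 0, -1], [0, 0, -1, 0, 2, 0], [0, 0, 0, -1, 0, 2]].
All simple roots have the same length, so the diagram is simply laced. The associated Dynkin diagram is a chain of 5 nodes with one extra node attached to the third node from one end (E_6), so the type is E_6.

E6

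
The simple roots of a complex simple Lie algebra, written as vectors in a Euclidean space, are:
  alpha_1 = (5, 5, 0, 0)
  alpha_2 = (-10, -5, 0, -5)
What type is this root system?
G_2

Compute the Cartan integers a_ij = 2(alpha_i, alpha_j)/(alpha_j, alpha_j); the resulting 2x2 Cartan matrix is
[[2, -1], [-3, 2]].
The roots have two lengths (squared-length ratio 3:1); the short ones are alpha_{1}. The associated Dynkin diagram is two nodes joined by a triple edge (G_2), so the type is G_2.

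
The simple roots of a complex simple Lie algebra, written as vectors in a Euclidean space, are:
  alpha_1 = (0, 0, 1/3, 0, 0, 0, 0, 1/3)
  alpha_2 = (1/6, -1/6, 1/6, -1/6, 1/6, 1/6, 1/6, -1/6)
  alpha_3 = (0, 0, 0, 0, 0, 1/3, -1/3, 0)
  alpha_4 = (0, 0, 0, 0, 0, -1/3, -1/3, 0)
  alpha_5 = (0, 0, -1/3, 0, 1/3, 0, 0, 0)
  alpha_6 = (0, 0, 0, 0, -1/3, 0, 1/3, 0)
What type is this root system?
Compute the Cartan integers a_ij = 2(alpha_i, alpha_j)/(alpha_j, alpha_j); the resulting 6x6 Cartan matrix is
[[2, 0, 0, 0, -1, 0], [0, 2, 0, -1, 0, 0], [0, 0, 2, 0, 0, -1], [0, -1, 0, 2, 0, -1], [-1, 0, 0, 0, 2, -1], [0, 0, -1, -1, -1, 2]].
All simple roots have the same length, so the diagram is simply laced. The associated Dynkin diagram is a chain of 5 nodes with one extra node attached to the third node from one end (E_6), so the type is E_6.

E6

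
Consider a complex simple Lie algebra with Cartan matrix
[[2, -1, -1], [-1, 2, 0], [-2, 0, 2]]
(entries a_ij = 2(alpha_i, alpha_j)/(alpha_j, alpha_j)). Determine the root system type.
type C_3

The matrix has rank 3 with 2's on the diagonal. Reading the off-diagonal entries as Dynkin edges (a single edge where a_ij = a_ji = -1; a double or triple edge where a_ij * a_ji = 2 or 3), the diagram is a chain of 3 nodes with a double edge at one end; the terminal node there is the unique long simple root (C_3). One simple-root ordering that puts it in standard form is (alpha_2, alpha_1, alpha_3). So the algebra is type C_3, i.e. sp(6).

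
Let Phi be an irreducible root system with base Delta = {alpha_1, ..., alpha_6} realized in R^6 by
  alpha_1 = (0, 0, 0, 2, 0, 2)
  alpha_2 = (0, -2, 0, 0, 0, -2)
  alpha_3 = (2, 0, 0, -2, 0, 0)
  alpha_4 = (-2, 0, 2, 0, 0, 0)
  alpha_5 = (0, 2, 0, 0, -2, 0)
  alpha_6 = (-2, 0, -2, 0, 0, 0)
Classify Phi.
type D_6

Compute the Cartan integers a_ij = 2(alpha_i, alpha_j)/(alpha_j, alpha_j); the resulting 6x6 Cartan matrix is
[[2, -1, -1, 0, 0, 0], [-1, 2, 0, 0, -1, 0], [-1, 0, 2, -1, 0, -1], [0, 0, -1, 2, 0, 0], [0, -1, 0, 0, 2, 0], [0, 0, -1, 0, 0, 2]].
All simple roots have the same length, so the diagram is simply laced. The associated Dynkin diagram is a chain of 4 nodes with a fork of two nodes at one end (D_6), so the type is D_6 (the algebra so(12)).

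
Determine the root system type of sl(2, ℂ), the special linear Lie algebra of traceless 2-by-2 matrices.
A1

This is sl(2), which has dimension 2^2 - 1 = 3 and rank 2 - 1 = 1 (a Cartan subalgebra is the diagonal traceless matrices). In the classification of classical Lie algebras, the special linear algebra sl(n+1) has type A_n; here n = 1, so the Dynkin diagram is a chain of 1 nodes with single edges (A_1). Hence the type is A_1.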